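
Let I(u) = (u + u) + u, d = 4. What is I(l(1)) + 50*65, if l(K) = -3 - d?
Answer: 3229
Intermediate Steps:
l(K) = -7 (l(K) = -3 - 1*4 = -3 - 4 = -7)
I(u) = 3*u (I(u) = 2*u + u = 3*u)
I(l(1)) + 50*65 = 3*(-7) + 50*65 = -21 + 3250 = 3229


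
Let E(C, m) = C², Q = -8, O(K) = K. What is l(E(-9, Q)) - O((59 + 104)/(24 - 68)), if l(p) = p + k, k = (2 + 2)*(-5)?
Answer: 2847/44 ≈ 64.705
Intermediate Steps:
k = -20 (k = 4*(-5) = -20)
l(p) = -20 + p (l(p) = p - 20 = -20 + p)
l(E(-9, Q)) - O((59 + 104)/(24 - 68)) = (-20 + (-9)²) - (59 + 104)/(24 - 68) = (-20 + 81) - 163/(-44) = 61 - 163*(-1)/44 = 61 - 1*(-163/44) = 61 + 163/44 = 2847/44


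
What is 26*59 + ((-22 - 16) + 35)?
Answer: 1531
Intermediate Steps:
26*59 + ((-22 - 16) + 35) = 1534 + (-38 + 35) = 1534 - 3 = 1531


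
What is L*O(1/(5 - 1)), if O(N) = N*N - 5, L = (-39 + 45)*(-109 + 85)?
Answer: 711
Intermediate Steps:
L = -144 (L = 6*(-24) = -144)
O(N) = -5 + N² (O(N) = N² - 5 = -5 + N²)
L*O(1/(5 - 1)) = -144*(-5 + (1/(5 - 1))²) = -144*(-5 + (1/4)²) = -144*(-5 + (¼)²) = -144*(-5 + 1/16) = -144*(-79/16) = 711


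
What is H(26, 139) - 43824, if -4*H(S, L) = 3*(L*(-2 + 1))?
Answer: -174879/4 ≈ -43720.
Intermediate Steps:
H(S, L) = 3*L/4 (H(S, L) = -3*L*(-2 + 1)/4 = -3*L*(-1)/4 = -3*(-L)/4 = -(-3)*L/4 = 3*L/4)
H(26, 139) - 43824 = (¾)*139 - 43824 = 417/4 - 43824 = -174879/4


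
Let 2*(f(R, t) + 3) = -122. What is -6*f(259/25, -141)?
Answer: 384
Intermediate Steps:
f(R, t) = -64 (f(R, t) = -3 + (1/2)*(-122) = -3 - 61 = -64)
-6*f(259/25, -141) = -6*(-64) = 384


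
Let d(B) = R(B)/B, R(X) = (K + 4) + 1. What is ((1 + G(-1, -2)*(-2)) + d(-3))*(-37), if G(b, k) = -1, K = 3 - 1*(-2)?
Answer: 37/3 ≈ 12.333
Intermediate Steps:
K = 5 (K = 3 + 2 = 5)
R(X) = 10 (R(X) = (5 + 4) + 1 = 9 + 1 = 10)
d(B) = 10/B
((1 + G(-1, -2)*(-2)) + d(-3))*(-37) = ((1 - 1*(-2)) + 10/(-3))*(-37) = ((1 + 2) + 10*(-⅓))*(-37) = (3 - 10/3)*(-37) = -⅓*(-37) = 37/3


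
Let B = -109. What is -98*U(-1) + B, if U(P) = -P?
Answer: -207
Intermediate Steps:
-98*U(-1) + B = -(-98)*(-1) - 109 = -98*1 - 109 = -98 - 109 = -207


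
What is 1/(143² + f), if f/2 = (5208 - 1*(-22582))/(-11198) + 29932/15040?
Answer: 10526120/215238279997 ≈ 4.8905e-5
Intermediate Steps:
f = -10347883/10526120 (f = 2*((5208 - 1*(-22582))/(-11198) + 29932/15040) = 2*((5208 + 22582)*(-1/11198) + 29932*(1/15040)) = 2*(27790*(-1/11198) + 7483/3760) = 2*(-13895/5599 + 7483/3760) = 2*(-10347883/21052240) = -10347883/10526120 ≈ -0.98307)
1/(143² + f) = 1/(143² - 10347883/10526120) = 1/(20449 - 10347883/10526120) = 1/(215238279997/10526120) = 10526120/215238279997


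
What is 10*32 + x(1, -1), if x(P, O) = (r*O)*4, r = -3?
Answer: 332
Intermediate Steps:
x(P, O) = -12*O (x(P, O) = -3*O*4 = -12*O)
10*32 + x(1, -1) = 10*32 - 12*(-1) = 320 + 12 = 332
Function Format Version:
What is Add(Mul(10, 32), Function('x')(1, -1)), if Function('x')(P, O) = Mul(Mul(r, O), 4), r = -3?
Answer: 332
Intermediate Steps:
Function('x')(P, O) = Mul(-12, O) (Function('x')(P, O) = Mul(Mul(-3, O), 4) = Mul(-12, O))
Add(Mul(10, 32), Function('x')(1, -1)) = Add(Mul(10, 32), Mul(-12, -1)) = Add(320, 12) = 332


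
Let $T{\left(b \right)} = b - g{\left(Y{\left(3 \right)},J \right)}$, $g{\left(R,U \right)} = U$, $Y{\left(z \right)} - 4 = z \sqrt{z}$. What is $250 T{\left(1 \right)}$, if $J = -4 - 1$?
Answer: $1500$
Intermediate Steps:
$J = -5$
$Y{\left(z \right)} = 4 + z^{\frac{3}{2}}$ ($Y{\left(z \right)} = 4 + z \sqrt{z} = 4 + z^{\frac{3}{2}}$)
$T{\left(b \right)} = 5 + b$ ($T{\left(b \right)} = b - -5 = b + 5 = 5 + b$)
$250 T{\left(1 \right)} = 250 \left(5 + 1\right) = 250 \cdot 6 = 1500$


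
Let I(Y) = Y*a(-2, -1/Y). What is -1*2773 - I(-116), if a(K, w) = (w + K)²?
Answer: -268307/116 ≈ -2313.0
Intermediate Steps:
a(K, w) = (K + w)²
I(Y) = Y*(-2 - 1/Y)²
-1*2773 - I(-116) = -1*2773 - (1 + 2*(-116))²/(-116) = -2773 - (-1)*(1 - 232)²/116 = -2773 - (-1)*(-231)²/116 = -2773 - (-1)*53361/116 = -2773 - 1*(-53361/116) = -2773 + 53361/116 = -268307/116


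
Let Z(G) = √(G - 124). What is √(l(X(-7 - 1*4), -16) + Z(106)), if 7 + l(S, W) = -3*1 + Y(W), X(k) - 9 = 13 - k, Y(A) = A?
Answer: √(-26 + 3*I*√2) ≈ 0.41466 + 5.1159*I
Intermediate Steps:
Z(G) = √(-124 + G)
X(k) = 22 - k (X(k) = 9 + (13 - k) = 22 - k)
l(S, W) = -10 + W (l(S, W) = -7 + (-3*1 + W) = -7 + (-3 + W) = -10 + W)
√(l(X(-7 - 1*4), -16) + Z(106)) = √((-10 - 16) + √(-124 + 106)) = √(-26 + √(-18)) = √(-26 + 3*I*√2)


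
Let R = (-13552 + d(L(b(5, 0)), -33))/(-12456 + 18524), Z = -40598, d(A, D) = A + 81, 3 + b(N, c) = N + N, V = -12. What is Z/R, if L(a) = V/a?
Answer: 1724440648/94309 ≈ 18285.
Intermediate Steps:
b(N, c) = -3 + 2*N (b(N, c) = -3 + (N + N) = -3 + 2*N)
L(a) = -12/a
d(A, D) = 81 + A
R = -94309/42476 (R = (-13552 + (81 - 12/(-3 + 2*5)))/(-12456 + 18524) = (-13552 + (81 - 12/(-3 + 10)))/6068 = (-13552 + (81 - 12/7))*(1/6068) = (-13552 + 555/7)*(1/6068) = -94309/7*1/6068 = -94309/42476 ≈ -2.2203)
Z/R = -40598/(-94309/42476) = -40598*(-42476/94309) = 1724440648/94309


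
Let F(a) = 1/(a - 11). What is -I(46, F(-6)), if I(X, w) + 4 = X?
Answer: -42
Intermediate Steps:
F(a) = 1/(-11 + a)
I(X, w) = -4 + X
-I(46, F(-6)) = -(-4 + 46) = -1*42 = -42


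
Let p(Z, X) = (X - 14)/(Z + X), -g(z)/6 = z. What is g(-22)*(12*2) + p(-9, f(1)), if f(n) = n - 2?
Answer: 6339/2 ≈ 3169.5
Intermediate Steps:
g(z) = -6*z
f(n) = -2 + n
p(Z, X) = (-14 + X)/(X + Z)
g(-22)*(12*2) + p(-9, f(1)) = (-6*(-22))*(12*2) + (-14 + (-2 + 1))/((-2 + 1) - 9) = 132*24 + (-14 - 1)/(-1 - 9) = 3168 - 15/(-10) = 3168 - ⅒*(-15) = 3168 + 3/2 = 6339/2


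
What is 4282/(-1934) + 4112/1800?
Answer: 15313/217575 ≈ 0.070380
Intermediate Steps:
4282/(-1934) + 4112/1800 = 4282*(-1/1934) + 4112*(1/1800) = -2141/967 + 514/225 = 15313/217575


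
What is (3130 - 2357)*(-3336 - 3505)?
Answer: -5288093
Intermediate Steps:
(3130 - 2357)*(-3336 - 3505) = 773*(-6841) = -5288093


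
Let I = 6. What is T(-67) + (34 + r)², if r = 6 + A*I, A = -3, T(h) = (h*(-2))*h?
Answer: -8494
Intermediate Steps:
T(h) = -2*h² (T(h) = (-2*h)*h = -2*h²)
r = -12 (r = 6 - 3*6 = 6 - 18 = -12)
T(-67) + (34 + r)² = -2*(-67)² + (34 - 12)² = -2*4489 + 22² = -8978 + 484 = -8494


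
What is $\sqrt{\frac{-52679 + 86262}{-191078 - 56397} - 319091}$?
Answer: $\frac{2 i \sqrt{195423778280098}}{49495} \approx 564.88 i$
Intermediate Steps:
$\sqrt{\frac{-52679 + 86262}{-191078 - 56397} - 319091} = \sqrt{\frac{33583}{-247475} - 319091} = \sqrt{33583 \left(- \frac{1}{247475}\right) - 319091} = \sqrt{- \frac{33583}{247475} - 319091} = \sqrt{- \frac{78967078808}{247475}} = \frac{2 i \sqrt{195423778280098}}{49495}$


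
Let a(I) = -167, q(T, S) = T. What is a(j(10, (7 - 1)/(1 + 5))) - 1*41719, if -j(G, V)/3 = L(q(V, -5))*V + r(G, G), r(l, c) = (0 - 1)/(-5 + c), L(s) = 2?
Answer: -41886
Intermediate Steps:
r(l, c) = -1/(-5 + c)
j(G, V) = -6*V + 3/(-5 + G) (j(G, V) = -3*(2*V - 1/(-5 + G)) = -3*(-1/(-5 + G) + 2*V) = -6*V + 3/(-5 + G))
a(j(10, (7 - 1)/(1 + 5))) - 1*41719 = -167 - 1*41719 = -167 - 41719 = -41886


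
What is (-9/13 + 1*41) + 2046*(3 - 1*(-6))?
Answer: 239906/13 ≈ 18454.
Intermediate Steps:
(-9/13 + 1*41) + 2046*(3 - 1*(-6)) = (-9*1/13 + 41) + 2046*(3 + 6) = (-9/13 + 41) + 2046*9 = 524/13 + 18414 = 239906/13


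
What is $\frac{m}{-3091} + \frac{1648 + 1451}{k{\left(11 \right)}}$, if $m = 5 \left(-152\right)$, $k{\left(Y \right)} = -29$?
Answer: $- \frac{9556969}{89639} \approx -106.62$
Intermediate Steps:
$m = -760$
$\frac{m}{-3091} + \frac{1648 + 1451}{k{\left(11 \right)}} = - \frac{760}{-3091} + \frac{1648 + 1451}{-29} = \left(-760\right) \left(- \frac{1}{3091}\right) + 3099 \left(- \frac{1}{29}\right) = \frac{760}{3091} - \frac{3099}{29} = - \frac{9556969}{89639}$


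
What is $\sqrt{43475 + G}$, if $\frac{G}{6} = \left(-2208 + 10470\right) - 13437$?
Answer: $5 \sqrt{497} \approx 111.47$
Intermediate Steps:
$G = -31050$ ($G = 6 \left(\left(-2208 + 10470\right) - 13437\right) = 6 \left(8262 - 13437\right) = 6 \left(-5175\right) = -31050$)
$\sqrt{43475 + G} = \sqrt{43475 - 31050} = \sqrt{12425} = 5 \sqrt{497}$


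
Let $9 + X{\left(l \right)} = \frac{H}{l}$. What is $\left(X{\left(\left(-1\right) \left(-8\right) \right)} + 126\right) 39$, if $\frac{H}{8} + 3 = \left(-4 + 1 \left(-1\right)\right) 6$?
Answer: $3276$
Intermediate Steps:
$H = -264$ ($H = -24 + 8 \left(-4 + 1 \left(-1\right)\right) 6 = -24 + 8 \left(-4 - 1\right) 6 = -24 + 8 \left(\left(-5\right) 6\right) = -24 + 8 \left(-30\right) = -24 - 240 = -264$)
$X{\left(l \right)} = -9 - \frac{264}{l}$
$\left(X{\left(\left(-1\right) \left(-8\right) \right)} + 126\right) 39 = \left(\left(-9 - \frac{264}{\left(-1\right) \left(-8\right)}\right) + 126\right) 39 = \left(\left(-9 - \frac{264}{8}\right) + 126\right) 39 = \left(\left(-9 - 33\right) + 126\right) 39 = \left(-42 + 126\right) 39 = 84 \cdot 39 = 3276$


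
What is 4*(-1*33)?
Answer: -132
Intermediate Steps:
4*(-1*33) = 4*(-33) = -132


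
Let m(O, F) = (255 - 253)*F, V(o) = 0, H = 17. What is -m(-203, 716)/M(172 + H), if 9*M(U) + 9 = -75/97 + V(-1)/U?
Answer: 104178/79 ≈ 1318.7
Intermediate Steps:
M(U) = -316/291 (M(U) = -1 + (-75/97 + 0/U)/9 = -1 + (-75*1/97 + 0)/9 = -1 + (-75/97 + 0)/9 = -1 + (⅑)*(-75/97) = -1 - 25/291 = -316/291)
m(O, F) = 2*F
-m(-203, 716)/M(172 + H) = -2*716/(-316/291) = -1432*(-291)/316 = -1*(-104178/79) = 104178/79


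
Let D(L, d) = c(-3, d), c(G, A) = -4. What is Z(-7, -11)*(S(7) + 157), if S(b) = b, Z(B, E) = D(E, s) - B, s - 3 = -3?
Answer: 492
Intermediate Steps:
s = 0 (s = 3 - 3 = 0)
D(L, d) = -4
Z(B, E) = -4 - B
Z(-7, -11)*(S(7) + 157) = (-4 - 1*(-7))*(7 + 157) = (-4 + 7)*164 = 3*164 = 492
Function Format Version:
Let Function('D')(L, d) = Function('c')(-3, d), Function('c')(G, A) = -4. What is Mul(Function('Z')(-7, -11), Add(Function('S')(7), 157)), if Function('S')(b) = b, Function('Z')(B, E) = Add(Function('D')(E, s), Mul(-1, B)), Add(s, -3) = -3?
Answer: 492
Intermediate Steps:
s = 0 (s = Add(3, -3) = 0)
Function('D')(L, d) = -4
Function('Z')(B, E) = Add(-4, Mul(-1, B))
Mul(Function('Z')(-7, -11), Add(Function('S')(7), 157)) = Mul(Add(-4, Mul(-1, -7)), Add(7, 157)) = Mul(Add(-4, 7), 164) = Mul(3, 164) = 492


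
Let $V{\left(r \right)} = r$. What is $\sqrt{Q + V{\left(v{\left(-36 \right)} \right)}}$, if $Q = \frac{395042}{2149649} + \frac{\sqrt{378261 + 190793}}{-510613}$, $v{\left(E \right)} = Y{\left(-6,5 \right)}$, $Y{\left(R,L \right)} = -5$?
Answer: $\frac{\sqrt{-5802645213756632328194443 - 2359537987207132213 \sqrt{569054}}}{1097638724837} \approx 2.1949 i$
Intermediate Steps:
$v{\left(E \right)} = -5$
$Q = \frac{395042}{2149649} - \frac{\sqrt{569054}}{510613}$ ($Q = 395042 \cdot \frac{1}{2149649} + \sqrt{569054} \left(- \frac{1}{510613}\right) = \frac{395042}{2149649} - \frac{\sqrt{569054}}{510613} \approx 0.18229$)
$\sqrt{Q + V{\left(v{\left(-36 \right)} \right)}} = \sqrt{\left(\frac{395042}{2149649} - \frac{\sqrt{569054}}{510613}\right) - 5} = \sqrt{- \frac{10353203}{2149649} - \frac{\sqrt{569054}}{510613}}$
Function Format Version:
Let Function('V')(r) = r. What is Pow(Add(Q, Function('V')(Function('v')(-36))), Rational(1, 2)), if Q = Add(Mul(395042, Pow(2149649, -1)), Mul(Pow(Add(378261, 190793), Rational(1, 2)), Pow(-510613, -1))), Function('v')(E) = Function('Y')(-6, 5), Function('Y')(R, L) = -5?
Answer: Mul(Rational(1, 1097638724837), Pow(Add(-5802645213756632328194443, Mul(-2359537987207132213, Pow(569054, Rational(1, 2)))), Rational(1, 2))) ≈ Mul(2.1949, I)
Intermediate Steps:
Function('v')(E) = -5
Q = Add(Rational(395042, 2149649), Mul(Rational(-1, 510613), Pow(569054, Rational(1, 2)))) (Q = Add(Mul(395042, Rational(1, 2149649)), Mul(Pow(569054, Rational(1, 2)), Rational(-1, 510613))) = Add(Rational(395042, 2149649), Mul(Rational(-1, 510613), Pow(569054, Rational(1, 2)))) ≈ 0.18229)
Pow(Add(Q, Function('V')(Function('v')(-36))), Rational(1, 2)) = Pow(Add(Add(Rational(395042, 2149649), Mul(Rational(-1, 510613), Pow(569054, Rational(1, 2)))), -5), Rational(1, 2)) = Pow(Add(Rational(-10353203, 2149649), Mul(Rational(-1, 510613), Pow(569054, Rational(1, 2)))), Rational(1, 2))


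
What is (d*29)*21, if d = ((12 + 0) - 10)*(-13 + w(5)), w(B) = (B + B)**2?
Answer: 105966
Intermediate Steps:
w(B) = 4*B**2 (w(B) = (2*B)**2 = 4*B**2)
d = 174 (d = ((12 + 0) - 10)*(-13 + 4*5**2) = (12 - 10)*(-13 + 4*25) = 2*(-13 + 100) = 2*87 = 174)
(d*29)*21 = (174*29)*21 = 5046*21 = 105966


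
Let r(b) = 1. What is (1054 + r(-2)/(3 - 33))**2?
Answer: 999761161/900 ≈ 1.1108e+6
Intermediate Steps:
(1054 + r(-2)/(3 - 33))**2 = (1054 + 1/(3 - 33))**2 = (1054 + 1/(-30))**2 = (1054 + 1*(-1/30))**2 = (1054 - 1/30)**2 = (31619/30)**2 = 999761161/900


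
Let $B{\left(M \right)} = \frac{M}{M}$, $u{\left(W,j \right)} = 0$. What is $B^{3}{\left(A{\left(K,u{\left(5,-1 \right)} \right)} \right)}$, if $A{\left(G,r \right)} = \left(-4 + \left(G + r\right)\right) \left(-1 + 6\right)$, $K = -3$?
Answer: $1$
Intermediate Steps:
$A{\left(G,r \right)} = -20 + 5 G + 5 r$ ($A{\left(G,r \right)} = \left(-4 + G + r\right) 5 = -20 + 5 G + 5 r$)
$B{\left(M \right)} = 1$
$B^{3}{\left(A{\left(K,u{\left(5,-1 \right)} \right)} \right)} = 1^{3} = 1$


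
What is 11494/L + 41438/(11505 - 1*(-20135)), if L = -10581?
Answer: 37392659/167391420 ≈ 0.22338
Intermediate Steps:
11494/L + 41438/(11505 - 1*(-20135)) = 11494/(-10581) + 41438/(11505 - 1*(-20135)) = 11494*(-1/10581) + 41438/(11505 + 20135) = -11494/10581 + 41438/31640 = -11494/10581 + 41438*(1/31640) = -11494/10581 + 20719/15820 = 37392659/167391420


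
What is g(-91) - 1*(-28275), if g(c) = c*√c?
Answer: 28275 - 91*I*√91 ≈ 28275.0 - 868.08*I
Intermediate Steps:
g(c) = c^(3/2)
g(-91) - 1*(-28275) = (-91)^(3/2) - 1*(-28275) = -91*I*√91 + 28275 = 28275 - 91*I*√91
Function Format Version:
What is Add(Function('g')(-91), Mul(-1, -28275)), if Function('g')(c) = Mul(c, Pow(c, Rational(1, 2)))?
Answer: Add(28275, Mul(-91, I, Pow(91, Rational(1, 2)))) ≈ Add(28275., Mul(-868.08, I))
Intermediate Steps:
Function('g')(c) = Pow(c, Rational(3, 2))
Add(Function('g')(-91), Mul(-1, -28275)) = Add(Pow(-91, Rational(3, 2)), Mul(-1, -28275)) = Add(Mul(-91, I, Pow(91, Rational(1, 2))), 28275) = Add(28275, Mul(-91, I, Pow(91, Rational(1, 2))))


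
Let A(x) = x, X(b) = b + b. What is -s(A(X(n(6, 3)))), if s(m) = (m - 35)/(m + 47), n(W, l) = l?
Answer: 29/53 ≈ 0.54717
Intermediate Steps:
X(b) = 2*b
s(m) = (-35 + m)/(47 + m)
-s(A(X(n(6, 3)))) = -(-35 + 2*3)/(47 + 2*3) = -(-35 + 6)/(47 + 6) = -(-29)/53 = -1*(-29/53) = 29/53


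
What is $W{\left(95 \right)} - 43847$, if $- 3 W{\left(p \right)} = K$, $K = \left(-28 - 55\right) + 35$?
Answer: $-43831$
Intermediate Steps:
$K = -48$ ($K = -83 + 35 = -48$)
$W{\left(p \right)} = 16$ ($W{\left(p \right)} = \left(- \frac{1}{3}\right) \left(-48\right) = 16$)
$W{\left(95 \right)} - 43847 = 16 - 43847 = -43831$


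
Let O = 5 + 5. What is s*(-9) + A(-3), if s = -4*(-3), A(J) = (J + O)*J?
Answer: -129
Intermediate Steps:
O = 10
A(J) = J*(10 + J) (A(J) = (J + 10)*J = (10 + J)*J = J*(10 + J))
s = 12
s*(-9) + A(-3) = 12*(-9) - 3*(10 - 3) = -108 - 3*7 = -108 - 21 = -129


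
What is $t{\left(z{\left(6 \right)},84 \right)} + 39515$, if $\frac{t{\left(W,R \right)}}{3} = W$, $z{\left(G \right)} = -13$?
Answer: $39476$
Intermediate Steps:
$t{\left(W,R \right)} = 3 W$
$t{\left(z{\left(6 \right)},84 \right)} + 39515 = 3 \left(-13\right) + 39515 = -39 + 39515 = 39476$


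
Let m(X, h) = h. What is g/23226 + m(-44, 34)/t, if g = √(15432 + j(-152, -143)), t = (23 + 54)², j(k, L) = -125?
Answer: 34/5929 + √15307/23226 ≈ 0.011061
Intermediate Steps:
t = 5929 (t = 77² = 5929)
g = √15307 (g = √(15432 - 125) = √15307 ≈ 123.72)
g/23226 + m(-44, 34)/t = √15307/23226 + 34/5929 = 34/5929 + √15307/23226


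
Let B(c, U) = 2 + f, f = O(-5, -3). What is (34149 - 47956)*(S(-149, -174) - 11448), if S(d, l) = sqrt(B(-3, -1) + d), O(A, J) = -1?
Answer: 158062536 - 27614*I*sqrt(37) ≈ 1.5806e+8 - 1.6797e+5*I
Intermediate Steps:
f = -1
B(c, U) = 1 (B(c, U) = 2 - 1 = 1)
S(d, l) = sqrt(1 + d)
(34149 - 47956)*(S(-149, -174) - 11448) = (34149 - 47956)*(sqrt(1 - 149) - 11448) = -13807*(sqrt(-148) - 11448) = -13807*(2*I*sqrt(37) - 11448) = -13807*(-11448 + 2*I*sqrt(37)) = 158062536 - 27614*I*sqrt(37)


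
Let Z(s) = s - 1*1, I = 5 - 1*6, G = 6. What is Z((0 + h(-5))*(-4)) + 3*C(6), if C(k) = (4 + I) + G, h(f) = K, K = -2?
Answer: 34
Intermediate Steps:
h(f) = -2
I = -1 (I = 5 - 6 = -1)
Z(s) = -1 + s (Z(s) = s - 1 = -1 + s)
C(k) = 9 (C(k) = (4 - 1) + 6 = 3 + 6 = 9)
Z((0 + h(-5))*(-4)) + 3*C(6) = (-1 + (0 - 2)*(-4)) + 3*9 = (-1 - 2*(-4)) + 27 = (-1 + 8) + 27 = 7 + 27 = 34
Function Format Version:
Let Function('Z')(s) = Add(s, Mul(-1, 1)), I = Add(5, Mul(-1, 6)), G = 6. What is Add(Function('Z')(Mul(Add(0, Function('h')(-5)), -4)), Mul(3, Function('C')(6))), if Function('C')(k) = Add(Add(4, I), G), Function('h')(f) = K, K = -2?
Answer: 34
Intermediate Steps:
Function('h')(f) = -2
I = -1 (I = Add(5, -6) = -1)
Function('Z')(s) = Add(-1, s) (Function('Z')(s) = Add(s, -1) = Add(-1, s))
Function('C')(k) = 9 (Function('C')(k) = Add(Add(4, -1), 6) = Add(3, 6) = 9)
Add(Function('Z')(Mul(Add(0, Function('h')(-5)), -4)), Mul(3, Function('C')(6))) = Add(Add(-1, Mul(Add(0, -2), -4)), Mul(3, 9)) = Add(Add(-1, Mul(-2, -4)), 27) = Add(Add(-1, 8), 27) = Add(7, 27) = 34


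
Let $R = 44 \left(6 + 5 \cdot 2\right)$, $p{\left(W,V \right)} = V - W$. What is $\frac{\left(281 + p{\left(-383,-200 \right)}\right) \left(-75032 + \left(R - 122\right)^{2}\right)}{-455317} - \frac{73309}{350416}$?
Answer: $- \frac{42907858518561}{159550361872} \approx -268.93$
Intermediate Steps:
$R = 704$ ($R = 44 \left(6 + 10\right) = 44 \cdot 16 = 704$)
$\frac{\left(281 + p{\left(-383,-200 \right)}\right) \left(-75032 + \left(R - 122\right)^{2}\right)}{-455317} - \frac{73309}{350416} = \frac{\left(281 - -183\right) \left(-75032 + \left(704 - 122\right)^{2}\right)}{-455317} - \frac{73309}{350416} = \left(281 + \left(-200 + 383\right)\right) \left(-75032 + 582^{2}\right) \left(- \frac{1}{455317}\right) - \frac{73309}{350416} = \left(281 + 183\right) \left(-75032 + 338724\right) \left(- \frac{1}{455317}\right) - \frac{73309}{350416} = 464 \cdot 263692 \left(- \frac{1}{455317}\right) - \frac{73309}{350416} = 122353088 \left(- \frac{1}{455317}\right) - \frac{73309}{350416} = - \frac{122353088}{455317} - \frac{73309}{350416} = - \frac{42907858518561}{159550361872}$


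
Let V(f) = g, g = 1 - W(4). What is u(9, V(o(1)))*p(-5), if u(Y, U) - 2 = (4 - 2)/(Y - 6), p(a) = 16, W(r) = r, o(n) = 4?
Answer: 128/3 ≈ 42.667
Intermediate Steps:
g = -3 (g = 1 - 1*4 = 1 - 4 = -3)
V(f) = -3
u(Y, U) = 2 + 2/(-6 + Y) (u(Y, U) = 2 + (4 - 2)/(Y - 6) = 2 + 2/(-6 + Y))
u(9, V(o(1)))*p(-5) = (2*(-5 + 9)/(-6 + 9))*16 = (2*4/3)*16 = (2*(⅓)*4)*16 = (8/3)*16 = 128/3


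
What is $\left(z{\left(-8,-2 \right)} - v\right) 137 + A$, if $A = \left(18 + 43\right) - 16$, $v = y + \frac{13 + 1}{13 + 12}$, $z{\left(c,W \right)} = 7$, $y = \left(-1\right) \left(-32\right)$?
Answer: $- \frac{86418}{25} \approx -3456.7$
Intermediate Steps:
$y = 32$
$v = \frac{814}{25}$ ($v = 32 + \frac{13 + 1}{13 + 12} = 32 + \frac{14}{25} = \frac{814}{25} \approx 32.56$)
$A = 45$ ($A = 61 - 16 = 45$)
$\left(z{\left(-8,-2 \right)} - v\right) 137 + A = \left(7 - \frac{814}{25}\right) 137 + 45 = \left(- \frac{639}{25}\right) 137 + 45 = - \frac{87543}{25} + 45 = - \frac{86418}{25}$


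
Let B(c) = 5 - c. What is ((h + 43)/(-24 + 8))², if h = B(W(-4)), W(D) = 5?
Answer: 1849/256 ≈ 7.2227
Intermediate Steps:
h = 0 (h = 5 - 1*5 = 5 - 5 = 0)
((h + 43)/(-24 + 8))² = ((0 + 43)/(-24 + 8))² = (43/(-16))² = (43*(-1/16))² = (-43/16)² = 1849/256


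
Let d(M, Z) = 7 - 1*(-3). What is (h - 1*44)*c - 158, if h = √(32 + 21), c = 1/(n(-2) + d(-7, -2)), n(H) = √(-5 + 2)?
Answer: -16714/103 + 10*√53/103 - I*√159/103 + 44*I*√3/103 ≈ -161.56 + 0.61748*I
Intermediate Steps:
n(H) = I*√3 (n(H) = √(-3) = I*√3)
d(M, Z) = 10 (d(M, Z) = 7 + 3 = 10)
c = 1/(10 + I*√3) (c = 1/(I*√3 + 10) = 1/(10 + I*√3) ≈ 0.097087 - 0.016816*I)
h = √53 ≈ 7.2801
(h - 1*44)*c - 158 = (√53 - 1*44)*(10/103 - I*√3/103) - 158 = (√53 - 44)*(10/103 - I*√3/103) - 158 = (-44 + √53)*(10/103 - I*√3/103) - 158 = -158 + (-44 + √53)*(10/103 - I*√3/103)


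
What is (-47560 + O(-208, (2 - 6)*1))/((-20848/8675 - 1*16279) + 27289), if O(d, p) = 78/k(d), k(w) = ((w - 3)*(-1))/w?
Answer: -43597878100/10074290161 ≈ -4.3276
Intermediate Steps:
k(w) = (3 - w)/w (k(w) = ((-3 + w)*(-1))/w = (3 - w)/w)
O(d, p) = 78*d/(3 - d) (O(d, p) = 78/(((3 - d)/d)) = 78*(d/(3 - d)) = 78*d/(3 - d))
(-47560 + O(-208, (2 - 6)*1))/((-20848/8675 - 1*16279) + 27289) = (-47560 - 78*(-208)/(-3 - 208))/((-20848/8675 - 1*16279) + 27289) = (-47560 - 78*(-208)/(-211))/((-20848*1/8675 - 16279) + 27289) = (-47560 - 78*(-208)*(-1/211))/((-20848/8675 - 16279) + 27289) = (-47560 - 16224/211)/(-141241173/8675 + 27289) = -10051384/(211*95490902/8675) = -10051384/211*8675/95490902 = -43597878100/10074290161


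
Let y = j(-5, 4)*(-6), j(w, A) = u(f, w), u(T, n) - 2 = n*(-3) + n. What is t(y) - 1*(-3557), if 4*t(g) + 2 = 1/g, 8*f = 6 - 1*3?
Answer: 1024271/288 ≈ 3556.5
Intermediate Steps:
f = 3/8 (f = (6 - 1*3)/8 = (6 - 3)/8 = (1/8)*3 = 3/8 ≈ 0.37500)
u(T, n) = 2 - 2*n (u(T, n) = 2 + (n*(-3) + n) = 2 + (-3*n + n) = 2 - 2*n)
j(w, A) = 2 - 2*w
y = -72 (y = (2 - 2*(-5))*(-6) = (2 + 10)*(-6) = 12*(-6) = -72)
t(g) = -1/2 + 1/(4*g)
t(y) - 1*(-3557) = (1/4)*(1 - 2*(-72))/(-72) - 1*(-3557) = (1/4)*(-1/72)*(1 + 144) + 3557 = (1/4)*(-1/72)*145 + 3557 = -145/288 + 3557 = 1024271/288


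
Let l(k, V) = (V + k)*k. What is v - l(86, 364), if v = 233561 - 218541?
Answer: -23680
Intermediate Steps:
l(k, V) = k*(V + k)
v = 15020
v - l(86, 364) = 15020 - 86*(364 + 86) = 15020 - 86*450 = 15020 - 1*38700 = 15020 - 38700 = -23680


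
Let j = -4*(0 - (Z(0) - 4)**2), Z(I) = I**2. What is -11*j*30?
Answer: -21120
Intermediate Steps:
j = 64 (j = -4*(0 - (0**2 - 4)**2) = -4*(0 - (0 - 4)**2) = -4*(0 - 1*(-4)**2) = -4*(0 - 1*16) = -4*(0 - 16) = -4*(-16) = 64)
-11*j*30 = -11*64*30 = -704*30 = -21120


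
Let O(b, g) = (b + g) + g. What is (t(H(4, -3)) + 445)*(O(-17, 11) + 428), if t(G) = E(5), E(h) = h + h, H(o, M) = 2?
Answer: 197015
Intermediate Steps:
E(h) = 2*h
t(G) = 10 (t(G) = 2*5 = 10)
O(b, g) = b + 2*g
(t(H(4, -3)) + 445)*(O(-17, 11) + 428) = (10 + 445)*((-17 + 2*11) + 428) = 455*((-17 + 22) + 428) = 455*(5 + 428) = 455*433 = 197015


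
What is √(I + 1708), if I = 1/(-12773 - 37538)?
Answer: √4323283949157/50311 ≈ 41.328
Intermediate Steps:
I = -1/50311 (I = 1/(-50311) = -1/50311 ≈ -1.9876e-5)
√(I + 1708) = √(-1/50311 + 1708) = √(85931187/50311) = √4323283949157/50311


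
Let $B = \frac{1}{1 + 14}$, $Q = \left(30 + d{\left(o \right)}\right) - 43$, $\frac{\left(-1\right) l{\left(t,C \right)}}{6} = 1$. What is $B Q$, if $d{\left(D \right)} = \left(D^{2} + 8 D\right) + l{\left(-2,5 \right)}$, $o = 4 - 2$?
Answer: $\frac{1}{15} \approx 0.066667$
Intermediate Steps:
$o = 2$ ($o = 4 - 2 = 2$)
$l{\left(t,C \right)} = -6$ ($l{\left(t,C \right)} = \left(-6\right) 1 = -6$)
$d{\left(D \right)} = -6 + D^{2} + 8 D$ ($d{\left(D \right)} = \left(D^{2} + 8 D\right) - 6 = -6 + D^{2} + 8 D$)
$Q = 1$ ($Q = \left(30 + \left(-6 + 2^{2} + 8 \cdot 2\right)\right) - 43 = \left(30 + \left(-6 + 4 + 16\right)\right) - 43 = \left(30 + 14\right) - 43 = 44 - 43 = 1$)
$B = \frac{1}{15} \approx 0.066667$
$B Q = \frac{1}{15} \cdot 1 = \frac{1}{15}$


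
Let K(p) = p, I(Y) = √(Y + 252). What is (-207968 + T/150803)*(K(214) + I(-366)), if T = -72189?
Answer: -6711525885502/150803 - 31362270493*I*√114/150803 ≈ -4.4505e+7 - 2.2205e+6*I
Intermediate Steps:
I(Y) = √(252 + Y)
(-207968 + T/150803)*(K(214) + I(-366)) = (-207968 - 72189/150803)*(214 + √(252 - 366)) = (-207968 - 72189*1/150803)*(214 + √(-114)) = (-207968 - 72189/150803)*(214 + I*√114) = -31362270493*(214 + I*√114)/150803 = -6711525885502/150803 - 31362270493*I*√114/150803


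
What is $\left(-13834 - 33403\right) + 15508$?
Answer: $-31729$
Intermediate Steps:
$\left(-13834 - 33403\right) + 15508 = -47237 + 15508 = -31729$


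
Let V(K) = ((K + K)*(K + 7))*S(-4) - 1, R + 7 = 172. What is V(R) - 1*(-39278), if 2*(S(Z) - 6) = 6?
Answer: 550117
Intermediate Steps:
R = 165 (R = -7 + 172 = 165)
S(Z) = 9 (S(Z) = 6 + (½)*6 = 6 + 3 = 9)
V(K) = -1 + 18*K*(7 + K) (V(K) = ((K + K)*(K + 7))*9 - 1 = ((2*K)*(7 + K))*9 - 1 = (2*K*(7 + K))*9 - 1 = 18*K*(7 + K) - 1 = -1 + 18*K*(7 + K))
V(R) - 1*(-39278) = (-1 + 18*165² + 126*165) - 1*(-39278) = (-1 + 18*27225 + 20790) + 39278 = (-1 + 490050 + 20790) + 39278 = 510839 + 39278 = 550117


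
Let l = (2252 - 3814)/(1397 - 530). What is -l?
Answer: 1562/867 ≈ 1.8016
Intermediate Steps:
l = -1562/867 ≈ -1.8016
-l = -1*(-1562/867) = 1562/867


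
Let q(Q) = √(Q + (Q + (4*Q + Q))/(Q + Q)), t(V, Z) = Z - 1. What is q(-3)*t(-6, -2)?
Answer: 0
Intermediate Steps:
t(V, Z) = -1 + Z
q(Q) = √(3 + Q) (q(Q) = √(Q + (Q + 5*Q)/((2*Q))) = √(Q + (6*Q)*(1/(2*Q))) = √(Q + 3) = √(3 + Q))
q(-3)*t(-6, -2) = √(3 - 3)*(-1 - 2) = √0*(-3) = 0*(-3) = 0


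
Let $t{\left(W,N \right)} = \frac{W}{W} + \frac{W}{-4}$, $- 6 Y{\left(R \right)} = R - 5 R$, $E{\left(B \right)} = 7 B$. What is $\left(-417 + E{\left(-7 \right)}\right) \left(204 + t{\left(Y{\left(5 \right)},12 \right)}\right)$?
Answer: $- \frac{285425}{3} \approx -95142.0$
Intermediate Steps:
$Y{\left(R \right)} = \frac{2 R}{3}$ ($Y{\left(R \right)} = - \frac{R - 5 R}{6} = - \frac{\left(-4\right) R}{6} = \frac{2 R}{3}$)
$t{\left(W,N \right)} = 1 - \frac{W}{4}$ ($t{\left(W,N \right)} = 1 + W \left(- \frac{1}{4}\right) = 1 - \frac{W}{4}$)
$\left(-417 + E{\left(-7 \right)}\right) \left(204 + t{\left(Y{\left(5 \right)},12 \right)}\right) = \left(-417 + 7 \left(-7\right)\right) \left(204 + \left(1 - \frac{\frac{2}{3} \cdot 5}{4}\right)\right) = \left(-417 - 49\right) \left(204 + \left(1 - \frac{5}{6}\right)\right) = - 466 \left(204 + \left(1 - \frac{5}{6}\right)\right) = - 466 \left(204 + \frac{1}{6}\right) = \left(-466\right) \frac{1225}{6} = - \frac{285425}{3}$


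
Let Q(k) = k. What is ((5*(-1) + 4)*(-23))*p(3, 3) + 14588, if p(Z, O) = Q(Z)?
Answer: 14657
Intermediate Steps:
p(Z, O) = Z
((5*(-1) + 4)*(-23))*p(3, 3) + 14588 = ((5*(-1) + 4)*(-23))*3 + 14588 = ((-5 + 4)*(-23))*3 + 14588 = -1*(-23)*3 + 14588 = 23*3 + 14588 = 69 + 14588 = 14657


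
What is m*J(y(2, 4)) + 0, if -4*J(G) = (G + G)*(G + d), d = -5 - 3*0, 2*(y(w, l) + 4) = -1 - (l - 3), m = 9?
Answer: -225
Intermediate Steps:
y(w, l) = -3 - l/2 (y(w, l) = -4 + (-1 - (l - 3))/2 = -4 + (-1 - (-3 + l))/2 = -4 + (-1 + (3 - l))/2 = -4 + (2 - l)/2 = -4 + (1 - l/2) = -3 - l/2)
d = -5 (d = -5 + 0 = -5)
J(G) = -G*(-5 + G)/2 (J(G) = -(G + G)*(G - 5)/4 = -2*G*(-5 + G)/4 = -G*(-5 + G)/2)
m*J(y(2, 4)) + 0 = 9*((-3 - ½*4)*(5 - (-3 - ½*4))/2) + 0 = 9*((-3 - 2)*(5 - (-3 - 2))/2) + 0 = 9*((½)*(-5)*(5 - 1*(-5))) + 0 = 9*((½)*(-5)*(5 + 5)) + 0 = 9*((½)*(-5)*10) + 0 = 9*(-25) + 0 = -225 + 0 = -225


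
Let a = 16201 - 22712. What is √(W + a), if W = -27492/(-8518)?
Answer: I*√118045012177/4259 ≈ 80.671*I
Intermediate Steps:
W = 13746/4259 (W = -27492*(-1/8518) = 13746/4259 ≈ 3.2275)
a = -6511
√(W + a) = √(13746/4259 - 6511) = √(-27716603/4259) = I*√118045012177/4259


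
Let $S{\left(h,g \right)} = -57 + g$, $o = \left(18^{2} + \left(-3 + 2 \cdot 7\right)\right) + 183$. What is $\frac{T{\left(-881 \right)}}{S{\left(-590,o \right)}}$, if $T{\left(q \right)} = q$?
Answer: $- \frac{881}{461} \approx -1.9111$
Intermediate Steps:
$o = 518$ ($o = \left(324 + \left(-3 + 14\right)\right) + 183 = \left(324 + 11\right) + 183 = 335 + 183 = 518$)
$\frac{T{\left(-881 \right)}}{S{\left(-590,o \right)}} = - \frac{881}{-57 + 518} = - \frac{881}{461}$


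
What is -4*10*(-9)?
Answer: 360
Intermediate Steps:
-4*10*(-9) = -40*(-9) = 360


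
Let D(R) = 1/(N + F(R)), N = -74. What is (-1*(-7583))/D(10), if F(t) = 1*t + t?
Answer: -409482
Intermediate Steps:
F(t) = 2*t (F(t) = t + t = 2*t)
D(R) = 1/(-74 + 2*R)
(-1*(-7583))/D(10) = (-1*(-7583))/((1/(2*(-37 + 10)))) = 7583/(((1/2)/(-27))) = 7583/(((1/2)*(-1/27))) = 7583/(-1/54) = 7583*(-54) = -409482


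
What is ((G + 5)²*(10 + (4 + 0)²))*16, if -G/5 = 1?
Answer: 0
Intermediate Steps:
G = -5 (G = -5*1 = -5)
((G + 5)²*(10 + (4 + 0)²))*16 = ((-5 + 5)²*(10 + (4 + 0)²))*16 = (0²*(10 + 4²))*16 = (0*(10 + 16))*16 = (0*26)*16 = 0*16 = 0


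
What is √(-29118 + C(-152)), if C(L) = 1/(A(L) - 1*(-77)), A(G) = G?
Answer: I*√6551553/15 ≈ 170.64*I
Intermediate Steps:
C(L) = 1/(77 + L) (C(L) = 1/(L - 1*(-77)) = 1/(L + 77) = 1/(77 + L))
√(-29118 + C(-152)) = √(-29118 + 1/(77 - 152)) = √(-29118 + 1/(-75)) = √(-29118 - 1/75) = √(-2183851/75) = I*√6551553/15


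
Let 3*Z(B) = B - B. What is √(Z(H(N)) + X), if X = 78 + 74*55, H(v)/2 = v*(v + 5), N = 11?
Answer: 2*√1037 ≈ 64.405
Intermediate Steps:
H(v) = 2*v*(5 + v) (H(v) = 2*(v*(v + 5)) = 2*(v*(5 + v)) = 2*v*(5 + v))
Z(B) = 0 (Z(B) = (B - B)/3 = (⅓)*0 = 0)
X = 4148 (X = 78 + 4070 = 4148)
√(Z(H(N)) + X) = √(0 + 4148) = √4148 = 2*√1037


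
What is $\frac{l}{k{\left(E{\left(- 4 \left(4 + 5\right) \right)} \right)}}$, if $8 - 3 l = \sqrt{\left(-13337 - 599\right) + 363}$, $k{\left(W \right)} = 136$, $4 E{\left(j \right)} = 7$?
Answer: $\frac{1}{51} - \frac{7 i \sqrt{277}}{408} \approx 0.019608 - 0.28555 i$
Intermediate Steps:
$E{\left(j \right)} = \frac{7}{4}$ ($E{\left(j \right)} = \frac{1}{4} \cdot 7 = \frac{7}{4}$)
$l = \frac{8}{3} - \frac{7 i \sqrt{277}}{3}$ ($l = \frac{8}{3} - \frac{\sqrt{\left(-13337 - 599\right) + 363}}{3} = \frac{8}{3} - \frac{\sqrt{-13936 + 363}}{3} = \frac{8}{3} - \frac{\sqrt{-13573}}{3} = \frac{8}{3} - \frac{7 i \sqrt{277}}{3} \approx 2.6667 - 38.834 i$)
$\frac{l}{k{\left(E{\left(- 4 \left(4 + 5\right) \right)} \right)}} = \frac{\frac{8}{3} - \frac{7 i \sqrt{277}}{3}}{136} = \left(\frac{8}{3} - \frac{7 i \sqrt{277}}{3}\right) \frac{1}{136} = \frac{1}{51} - \frac{7 i \sqrt{277}}{408}$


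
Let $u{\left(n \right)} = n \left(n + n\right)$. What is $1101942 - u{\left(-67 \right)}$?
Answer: $1092964$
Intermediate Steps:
$u{\left(n \right)} = 2 n^{2}$ ($u{\left(n \right)} = n 2 n = 2 n^{2}$)
$1101942 - u{\left(-67 \right)} = 1101942 - 2 \left(-67\right)^{2} = 1101942 - 2 \cdot 4489 = 1101942 - 8978 = 1092964$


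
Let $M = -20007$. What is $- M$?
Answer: $20007$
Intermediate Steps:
$- M = \left(-1\right) \left(-20007\right) = 20007$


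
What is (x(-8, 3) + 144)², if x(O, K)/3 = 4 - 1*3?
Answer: 21609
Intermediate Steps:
x(O, K) = 3 (x(O, K) = 3*(4 - 1*3) = 3*(4 - 3) = 3*1 = 3)
(x(-8, 3) + 144)² = (3 + 144)² = 147² = 21609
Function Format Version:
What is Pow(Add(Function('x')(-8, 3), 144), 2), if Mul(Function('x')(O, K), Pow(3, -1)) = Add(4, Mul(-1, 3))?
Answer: 21609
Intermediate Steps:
Function('x')(O, K) = 3 (Function('x')(O, K) = Mul(3, Add(4, Mul(-1, 3))) = Mul(3, Add(4, -3)) = Mul(3, 1) = 3)
Pow(Add(Function('x')(-8, 3), 144), 2) = Pow(Add(3, 144), 2) = Pow(147, 2) = 21609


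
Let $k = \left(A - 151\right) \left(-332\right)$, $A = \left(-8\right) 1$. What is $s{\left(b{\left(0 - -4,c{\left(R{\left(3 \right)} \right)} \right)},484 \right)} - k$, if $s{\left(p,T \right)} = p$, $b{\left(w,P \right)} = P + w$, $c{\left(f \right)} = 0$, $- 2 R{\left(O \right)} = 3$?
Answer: $-52784$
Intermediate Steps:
$R{\left(O \right)} = - \frac{3}{2}$ ($R{\left(O \right)} = \left(- \frac{1}{2}\right) 3 = - \frac{3}{2}$)
$A = -8$
$k = 52788$ ($k = \left(-8 - 151\right) \left(-332\right) = \left(-159\right) \left(-332\right) = 52788$)
$s{\left(b{\left(0 - -4,c{\left(R{\left(3 \right)} \right)} \right)},484 \right)} - k = \left(0 + \left(0 - -4\right)\right) - 52788 = \left(0 + \left(0 + 4\right)\right) - 52788 = \left(0 + 4\right) - 52788 = 4 - 52788 = -52784$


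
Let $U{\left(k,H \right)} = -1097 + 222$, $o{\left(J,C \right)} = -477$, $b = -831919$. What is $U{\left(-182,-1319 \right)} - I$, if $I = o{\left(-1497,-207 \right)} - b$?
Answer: $-832317$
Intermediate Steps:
$I = 831442$ ($I = -477 - -831919 = -477 + 831919 = 831442$)
$U{\left(k,H \right)} = -875$
$U{\left(-182,-1319 \right)} - I = -875 - 831442 = -832317$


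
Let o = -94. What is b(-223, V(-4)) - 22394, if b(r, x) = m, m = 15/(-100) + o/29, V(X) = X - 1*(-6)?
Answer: -12990487/580 ≈ -22397.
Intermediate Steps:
V(X) = 6 + X (V(X) = X + 6 = 6 + X)
m = -1967/580 (m = 15/(-100) - 94/29 = 15*(-1/100) - 94*1/29 = -3/20 - 94/29 = -1967/580 ≈ -3.3914)
b(r, x) = -1967/580
b(-223, V(-4)) - 22394 = -1967/580 - 22394 = -12990487/580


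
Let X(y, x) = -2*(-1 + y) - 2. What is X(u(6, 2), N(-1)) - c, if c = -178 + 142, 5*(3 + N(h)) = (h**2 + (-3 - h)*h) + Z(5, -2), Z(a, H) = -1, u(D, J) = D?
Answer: 24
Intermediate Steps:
N(h) = -16/5 + h**2/5 + h*(-3 - h)/5 (N(h) = -3 + ((h**2 + (-3 - h)*h) - 1)/5 = -3 + ((h**2 + h*(-3 - h)) - 1)/5 = -3 + (-1 + h**2 + h*(-3 - h))/5 = -3 + (-1/5 + h**2/5 + h*(-3 - h)/5) = -16/5 + h**2/5 + h*(-3 - h)/5)
c = -36
X(y, x) = -2*y (X(y, x) = (2 - 2*y) - 2 = -2*y)
X(u(6, 2), N(-1)) - c = -2*6 - 1*(-36) = -12 + 36 = 24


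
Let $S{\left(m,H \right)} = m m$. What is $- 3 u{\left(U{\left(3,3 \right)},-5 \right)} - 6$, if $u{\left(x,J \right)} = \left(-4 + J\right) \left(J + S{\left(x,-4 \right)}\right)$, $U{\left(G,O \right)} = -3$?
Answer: $102$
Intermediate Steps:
$S{\left(m,H \right)} = m^{2}$
$u{\left(x,J \right)} = \left(-4 + J\right) \left(J + x^{2}\right)$
$- 3 u{\left(U{\left(3,3 \right)},-5 \right)} - 6 = - 3 \left(\left(-5\right)^{2} - -20 - 4 \left(-3\right)^{2} - 5 \left(-3\right)^{2}\right) - 6 = - 3 \left(25 + 20 - 36 - 45\right) - 6 = \left(-3\right) \left(-36\right) - 6 = 108 - 6 = 102$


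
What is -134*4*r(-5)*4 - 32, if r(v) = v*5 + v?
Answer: 64288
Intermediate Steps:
r(v) = 6*v (r(v) = 5*v + v = 6*v)
-134*4*r(-5)*4 - 32 = -134*4*(6*(-5))*4 - 32 = -134*4*(-30)*4 - 32 = -(-16080)*4 - 32 = -134*(-480) - 32 = 64320 - 32 = 64288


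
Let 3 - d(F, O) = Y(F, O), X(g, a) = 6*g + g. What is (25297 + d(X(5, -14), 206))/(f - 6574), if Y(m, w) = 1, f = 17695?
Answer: 8433/3707 ≈ 2.2749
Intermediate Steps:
X(g, a) = 7*g
d(F, O) = 2 (d(F, O) = 3 - 1*1 = 3 - 1 = 2)
(25297 + d(X(5, -14), 206))/(f - 6574) = (25297 + 2)/(17695 - 6574) = 25299/11121 = 25299*(1/11121) = 8433/3707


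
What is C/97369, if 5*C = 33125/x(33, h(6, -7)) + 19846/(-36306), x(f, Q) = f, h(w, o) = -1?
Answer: 200330222/97214670135 ≈ 0.0020607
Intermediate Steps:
C = 200330222/998415 (C = (33125/33 + 19846/(-36306))/5 = (33125*(1/33) + 19846*(-1/36306))/5 = (33125/33 - 9923/18153)/5 = (⅕)*(200330222/199683) = 200330222/998415 ≈ 200.65)
C/97369 = (200330222/998415)/97369 = (200330222/998415)*(1/97369) = 200330222/97214670135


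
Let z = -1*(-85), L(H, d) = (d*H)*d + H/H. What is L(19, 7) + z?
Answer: 1017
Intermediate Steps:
L(H, d) = 1 + H*d**2 (L(H, d) = (H*d)*d + 1 = H*d**2 + 1 = 1 + H*d**2)
z = 85
L(19, 7) + z = (1 + 19*7**2) + 85 = (1 + 19*49) + 85 = (1 + 931) + 85 = 932 + 85 = 1017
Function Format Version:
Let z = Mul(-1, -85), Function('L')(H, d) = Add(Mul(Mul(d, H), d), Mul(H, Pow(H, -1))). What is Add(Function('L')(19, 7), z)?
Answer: 1017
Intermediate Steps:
Function('L')(H, d) = Add(1, Mul(H, Pow(d, 2))) (Function('L')(H, d) = Add(Mul(Mul(H, d), d), 1) = Add(Mul(H, Pow(d, 2)), 1) = Add(1, Mul(H, Pow(d, 2))))
z = 85
Add(Function('L')(19, 7), z) = Add(Add(1, Mul(19, Pow(7, 2))), 85) = Add(Add(1, Mul(19, 49)), 85) = Add(Add(1, 931), 85) = Add(932, 85) = 1017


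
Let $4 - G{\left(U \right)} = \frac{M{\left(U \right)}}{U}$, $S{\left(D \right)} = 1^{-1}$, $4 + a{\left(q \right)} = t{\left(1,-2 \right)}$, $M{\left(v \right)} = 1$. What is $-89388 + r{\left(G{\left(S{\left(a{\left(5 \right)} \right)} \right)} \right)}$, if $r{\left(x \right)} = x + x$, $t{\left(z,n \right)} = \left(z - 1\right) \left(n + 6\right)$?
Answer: $-89382$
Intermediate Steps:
$t{\left(z,n \right)} = \left(-1 + z\right) \left(6 + n\right)$
$a{\left(q \right)} = -4$ ($a{\left(q \right)} = -4 - 0 = -4 + \left(-6 + 2 + 6 - 2\right) = -4 + 0 = -4$)
$S{\left(D \right)} = 1$
$G{\left(U \right)} = 4 - \frac{1}{U}$ ($G{\left(U \right)} = 4 - 1 \frac{1}{U} = 4 - \frac{1}{U}$)
$r{\left(x \right)} = 2 x$
$-89388 + r{\left(G{\left(S{\left(a{\left(5 \right)} \right)} \right)} \right)} = -89388 + 2 \left(4 - 1^{-1}\right) = -89388 + 2 \left(4 - 1\right) = -89388 + 2 \cdot 3 = -89388 + 6 = -89382$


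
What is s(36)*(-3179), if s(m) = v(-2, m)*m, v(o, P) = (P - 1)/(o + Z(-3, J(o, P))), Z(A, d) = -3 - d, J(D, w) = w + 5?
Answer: 2002770/23 ≈ 87077.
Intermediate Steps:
J(D, w) = 5 + w
v(o, P) = (-1 + P)/(-8 + o - P) (v(o, P) = (P - 1)/(o + (-3 - (5 + P))) = (-1 + P)/(o + (-3 + (-5 - P))) = (-1 + P)/(o + (-8 - P)) = (-1 + P)/(-8 + o - P))
s(m) = m*(1 - m)/(10 + m) (s(m) = ((1 - m)/(8 + m - 1*(-2)))*m = ((1 - m)/(8 + m + 2))*m = ((1 - m)/(10 + m))*m = m*(1 - m)/(10 + m))
s(36)*(-3179) = (36*(1 - 1*36)/(10 + 36))*(-3179) = (36*(1 - 36)/46)*(-3179) = (36*(1/46)*(-35))*(-3179) = -630/23*(-3179) = 2002770/23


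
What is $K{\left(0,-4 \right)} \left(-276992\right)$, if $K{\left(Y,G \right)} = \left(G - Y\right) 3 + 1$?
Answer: $3046912$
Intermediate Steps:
$K{\left(Y,G \right)} = 1 - 3 Y + 3 G$ ($K{\left(Y,G \right)} = \left(- 3 Y + 3 G\right) + 1 = 1 - 3 Y + 3 G$)
$K{\left(0,-4 \right)} \left(-276992\right) = \left(1 - 0 + 3 \left(-4\right)\right) \left(-276992\right) = \left(1 + 0 - 12\right) \left(-276992\right) = \left(-11\right) \left(-276992\right) = 3046912$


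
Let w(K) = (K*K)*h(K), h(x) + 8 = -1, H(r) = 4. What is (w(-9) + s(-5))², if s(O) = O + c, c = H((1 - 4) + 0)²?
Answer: 515524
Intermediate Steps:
h(x) = -9 (h(x) = -8 - 1 = -9)
c = 16 (c = 4² = 16)
s(O) = 16 + O (s(O) = O + 16 = 16 + O)
w(K) = -9*K² (w(K) = (K*K)*(-9) = K²*(-9) = -9*K²)
(w(-9) + s(-5))² = (-9*(-9)² + (16 - 5))² = (-9*81 + 11)² = (-729 + 11)² = (-718)² = 515524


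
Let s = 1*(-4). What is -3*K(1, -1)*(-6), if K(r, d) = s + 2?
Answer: -36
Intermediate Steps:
s = -4
K(r, d) = -2 (K(r, d) = -4 + 2 = -2)
-3*K(1, -1)*(-6) = -3*(-2)*(-6) = 6*(-6) = -36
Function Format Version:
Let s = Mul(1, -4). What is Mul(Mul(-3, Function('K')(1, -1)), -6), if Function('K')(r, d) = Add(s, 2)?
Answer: -36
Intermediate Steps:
s = -4
Function('K')(r, d) = -2 (Function('K')(r, d) = Add(-4, 2) = -2)
Mul(Mul(-3, Function('K')(1, -1)), -6) = Mul(Mul(-3, -2), -6) = Mul(6, -6) = -36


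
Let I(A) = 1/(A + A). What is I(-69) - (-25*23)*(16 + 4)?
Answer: 1586999/138 ≈ 11500.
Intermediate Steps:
I(A) = 1/(2*A)
I(-69) - (-25*23)*(16 + 4) = (1/2)/(-69) - (-25*23)*(16 + 4) = (1/2)*(-1/69) - (-575)*20 = -1/138 - 1*(-11500) = -1/138 + 11500 = 1586999/138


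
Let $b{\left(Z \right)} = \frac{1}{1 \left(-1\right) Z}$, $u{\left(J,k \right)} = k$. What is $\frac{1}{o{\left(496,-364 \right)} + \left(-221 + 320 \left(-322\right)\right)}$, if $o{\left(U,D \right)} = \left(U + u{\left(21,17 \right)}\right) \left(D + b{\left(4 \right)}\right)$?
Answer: $- \frac{4}{1160485} \approx -3.4468 \cdot 10^{-6}$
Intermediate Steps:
$b{\left(Z \right)} = - \frac{1}{Z}$ ($b{\left(Z \right)} = \frac{1}{\left(-1\right) Z} = - \frac{1}{Z}$)
$o{\left(U,D \right)} = \left(17 + U\right) \left(- \frac{1}{4} + D\right)$ ($o{\left(U,D \right)} = \left(U + 17\right) \left(D - \frac{1}{4}\right) = \left(17 + U\right) \left(D - \frac{1}{4}\right) = \left(17 + U\right) \left(- \frac{1}{4} + D\right)$)
$\frac{1}{o{\left(496,-364 \right)} + \left(-221 + 320 \left(-322\right)\right)} = \frac{1}{\left(- \frac{17}{4} + 17 \left(-364\right) - 124 - 180544\right) + \left(-221 + 320 \left(-322\right)\right)} = \frac{1}{\left(- \frac{17}{4} - 6188 - 124 - 180544\right) - 103261} = \frac{1}{- \frac{747441}{4} - 103261} = \frac{1}{- \frac{1160485}{4}} = - \frac{4}{1160485}$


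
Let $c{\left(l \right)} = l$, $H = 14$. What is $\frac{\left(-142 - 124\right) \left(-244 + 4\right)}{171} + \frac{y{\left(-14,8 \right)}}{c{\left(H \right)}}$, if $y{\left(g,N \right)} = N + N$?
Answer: $\frac{7864}{21} \approx 374.48$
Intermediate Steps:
$y{\left(g,N \right)} = 2 N$
$\frac{\left(-142 - 124\right) \left(-244 + 4\right)}{171} + \frac{y{\left(-14,8 \right)}}{c{\left(H \right)}} = \frac{\left(-142 - 124\right) \left(-244 + 4\right)}{171} + \frac{2 \cdot 8}{14} = \left(-266\right) \left(-240\right) \frac{1}{171} + 16 \cdot \frac{1}{14} = 63840 \cdot \frac{1}{171} + \frac{8}{7} = \frac{1120}{3} + \frac{8}{7} = \frac{7864}{21}$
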